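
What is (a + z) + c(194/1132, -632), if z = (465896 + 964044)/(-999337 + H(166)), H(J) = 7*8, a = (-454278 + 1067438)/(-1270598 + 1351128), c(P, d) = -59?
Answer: -425028776711/8047209893 ≈ -52.817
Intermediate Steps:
a = 61316/8053 (a = 613160/80530 = 613160*(1/80530) = 61316/8053 ≈ 7.6141)
H(J) = 56
z = -1429940/999281 (z = (465896 + 964044)/(-999337 + 56) = 1429940/(-999281) = 1429940*(-1/999281) = -1429940/999281 ≈ -1.4310)
(a + z) + c(194/1132, -632) = (61316/8053 - 1429940/999281) - 59 = 49756606976/8047209893 - 59 = -425028776711/8047209893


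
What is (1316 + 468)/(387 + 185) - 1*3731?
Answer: -533087/143 ≈ -3727.9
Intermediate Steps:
(1316 + 468)/(387 + 185) - 1*3731 = 1784/572 - 3731 = 1784*(1/572) - 3731 = 446/143 - 3731 = -533087/143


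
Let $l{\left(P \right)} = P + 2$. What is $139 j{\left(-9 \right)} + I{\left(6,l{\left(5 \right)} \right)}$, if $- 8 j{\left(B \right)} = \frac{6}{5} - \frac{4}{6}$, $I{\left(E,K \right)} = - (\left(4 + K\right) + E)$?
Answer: $- \frac{394}{15} \approx -26.267$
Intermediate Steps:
$l{\left(P \right)} = 2 + P$
$I{\left(E,K \right)} = -4 - E - K$ ($I{\left(E,K \right)} = - (4 + E + K) = -4 - E - K$)
$j{\left(B \right)} = - \frac{1}{15}$ ($j{\left(B \right)} = - \frac{\frac{6}{5} - \frac{4}{6}}{8} = - \frac{6 \cdot \frac{1}{5} - \frac{2}{3}}{8} = - \frac{\frac{6}{5} - \frac{2}{3}}{8} = \left(- \frac{1}{8}\right) \frac{8}{15} = - \frac{1}{15}$)
$139 j{\left(-9 \right)} + I{\left(6,l{\left(5 \right)} \right)} = 139 \left(- \frac{1}{15}\right) - 17 = - \frac{139}{15} - 17 = - \frac{394}{15}$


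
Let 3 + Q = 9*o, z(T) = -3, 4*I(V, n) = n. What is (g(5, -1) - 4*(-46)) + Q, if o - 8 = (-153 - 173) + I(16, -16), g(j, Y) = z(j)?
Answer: -2720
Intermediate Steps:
I(V, n) = n/4
g(j, Y) = -3
o = -322 (o = 8 + ((-153 - 173) + (¼)*(-16)) = 8 + (-326 - 4) = 8 - 330 = -322)
Q = -2901 (Q = -3 + 9*(-322) = -3 - 2898 = -2901)
(g(5, -1) - 4*(-46)) + Q = (-3 - 4*(-46)) - 2901 = (-3 + 184) - 2901 = 181 - 2901 = -2720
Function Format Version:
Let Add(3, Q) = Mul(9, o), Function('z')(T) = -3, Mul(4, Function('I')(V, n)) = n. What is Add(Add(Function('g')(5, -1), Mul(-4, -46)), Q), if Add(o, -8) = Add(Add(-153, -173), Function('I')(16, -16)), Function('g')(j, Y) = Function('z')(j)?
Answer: -2720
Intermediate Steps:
Function('I')(V, n) = Mul(Rational(1, 4), n)
Function('g')(j, Y) = -3
o = -322 (o = Add(8, Add(Add(-153, -173), Mul(Rational(1, 4), -16))) = Add(8, Add(-326, -4)) = Add(8, -330) = -322)
Q = -2901 (Q = Add(-3, Mul(9, -322)) = Add(-3, -2898) = -2901)
Add(Add(Function('g')(5, -1), Mul(-4, -46)), Q) = Add(Add(-3, Mul(-4, -46)), -2901) = Add(Add(-3, 184), -2901) = Add(181, -2901) = -2720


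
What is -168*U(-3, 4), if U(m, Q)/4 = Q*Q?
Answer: -10752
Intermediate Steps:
U(m, Q) = 4*Q**2 (U(m, Q) = 4*(Q*Q) = 4*Q**2)
-168*U(-3, 4) = -672*4**2 = -672*16 = -168*64 = -10752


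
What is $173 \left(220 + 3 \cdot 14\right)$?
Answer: $45326$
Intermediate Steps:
$173 \left(220 + 3 \cdot 14\right) = 173 \left(220 + 42\right) = 173 \cdot 262 = 45326$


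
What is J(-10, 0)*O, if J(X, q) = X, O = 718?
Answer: -7180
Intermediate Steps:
J(-10, 0)*O = -10*718 = -7180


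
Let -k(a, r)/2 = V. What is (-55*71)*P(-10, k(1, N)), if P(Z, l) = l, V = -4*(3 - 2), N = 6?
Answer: -31240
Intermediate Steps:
V = -4 (V = -4*1 = -4)
k(a, r) = 8 (k(a, r) = -2*(-4) = 8)
(-55*71)*P(-10, k(1, N)) = -55*71*8 = -3905*8 = -31240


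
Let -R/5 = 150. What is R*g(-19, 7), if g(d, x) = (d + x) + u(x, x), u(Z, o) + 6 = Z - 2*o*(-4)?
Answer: -33750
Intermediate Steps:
u(Z, o) = -6 + Z + 8*o (u(Z, o) = -6 + (Z - 2*o*(-4)) = -6 + (Z + 8*o) = -6 + Z + 8*o)
g(d, x) = -6 + d + 10*x (g(d, x) = (d + x) + (-6 + x + 8*x) = (d + x) + (-6 + 9*x) = -6 + d + 10*x)
R = -750 (R = -5*150 = -750)
R*g(-19, 7) = -750*(-6 - 19 + 10*7) = -750*(-6 - 19 + 70) = -750*45 = -33750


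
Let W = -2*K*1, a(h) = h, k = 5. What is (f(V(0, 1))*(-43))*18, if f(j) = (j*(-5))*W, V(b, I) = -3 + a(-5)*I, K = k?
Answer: 309600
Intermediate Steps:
K = 5
V(b, I) = -3 - 5*I
W = -10 (W = -2*5*1 = -10*1 = -10)
f(j) = 50*j (f(j) = (j*(-5))*(-10) = -5*j*(-10) = 50*j)
(f(V(0, 1))*(-43))*18 = ((50*(-3 - 5*1))*(-43))*18 = ((50*(-3 - 5))*(-43))*18 = ((50*(-8))*(-43))*18 = -400*(-43)*18 = 17200*18 = 309600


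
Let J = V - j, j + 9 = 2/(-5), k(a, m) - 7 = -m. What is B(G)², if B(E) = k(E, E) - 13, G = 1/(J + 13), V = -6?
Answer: 247009/6724 ≈ 36.735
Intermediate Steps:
k(a, m) = 7 - m
j = -47/5 (j = -9 + 2/(-5) = -9 + 2*(-⅕) = -9 - ⅖ = -47/5 ≈ -9.4000)
J = 17/5 (J = -6 - 1*(-47/5) = -6 + 47/5 = 17/5 ≈ 3.4000)
G = 5/82 (G = 1/(17/5 + 13) = 1/(82/5) = 5/82 ≈ 0.060976)
B(E) = -6 - E (B(E) = (7 - E) - 13 = -6 - E)
B(G)² = (-6 - 1*5/82)² = (-6 - 5/82)² = (-497/82)² = 247009/6724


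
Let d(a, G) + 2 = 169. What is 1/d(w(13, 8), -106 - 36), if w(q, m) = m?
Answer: 1/167 ≈ 0.0059880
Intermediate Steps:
d(a, G) = 167 (d(a, G) = -2 + 169 = 167)
1/d(w(13, 8), -106 - 36) = 1/167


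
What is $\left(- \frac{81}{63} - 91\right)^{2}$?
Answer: $\frac{417316}{49} \approx 8516.7$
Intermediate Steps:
$\left(- \frac{81}{63} - 91\right)^{2} = \left(\left(-81\right) \frac{1}{63} - 91\right)^{2} = \left(- \frac{9}{7} - 91\right)^{2} = \left(- \frac{646}{7}\right)^{2} = \frac{417316}{49}$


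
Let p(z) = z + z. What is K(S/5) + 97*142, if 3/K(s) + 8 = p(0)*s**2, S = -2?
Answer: 110189/8 ≈ 13774.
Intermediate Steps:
p(z) = 2*z
K(s) = -3/8 (K(s) = 3/(-8 + (2*0)*s**2) = 3/(-8 + 0*s**2) = 3/(-8 + 0) = 3/(-8) = 3*(-1/8) = -3/8)
K(S/5) + 97*142 = -3/8 + 97*142 = -3/8 + 13774 = 110189/8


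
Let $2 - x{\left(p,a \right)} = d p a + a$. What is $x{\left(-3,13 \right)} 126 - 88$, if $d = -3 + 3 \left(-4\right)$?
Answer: $-75184$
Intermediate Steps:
$d = -15$ ($d = -3 - 12 = -15$)
$x{\left(p,a \right)} = 2 - a + 15 a p$ ($x{\left(p,a \right)} = 2 - \left(- 15 p a + a\right) = 2 - \left(- 15 a p + a\right) = 2 - \left(a - 15 a p\right) = 2 + \left(- a + 15 a p\right) = 2 - a + 15 a p$)
$x{\left(-3,13 \right)} 126 - 88 = \left(2 - 13 + 15 \cdot 13 \left(-3\right)\right) 126 - 88 = \left(2 - 13 - 585\right) 126 - 88 = \left(-596\right) 126 - 88 = -75096 - 88 = -75184$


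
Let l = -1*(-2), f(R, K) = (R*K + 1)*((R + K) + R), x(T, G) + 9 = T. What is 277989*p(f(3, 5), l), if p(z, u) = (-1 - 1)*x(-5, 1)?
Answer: 7783692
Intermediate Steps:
x(T, G) = -9 + T
f(R, K) = (1 + K*R)*(K + 2*R) (f(R, K) = (K*R + 1)*((K + R) + R) = (1 + K*R)*(K + 2*R))
l = 2
p(z, u) = 28 (p(z, u) = (-1 - 1)*(-9 - 5) = -2*(-14) = 28)
277989*p(f(3, 5), l) = 277989*28 = 7783692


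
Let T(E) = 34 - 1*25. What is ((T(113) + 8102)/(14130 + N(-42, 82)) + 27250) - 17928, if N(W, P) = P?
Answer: 132492375/14212 ≈ 9322.6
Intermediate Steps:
T(E) = 9 (T(E) = 34 - 25 = 9)
((T(113) + 8102)/(14130 + N(-42, 82)) + 27250) - 17928 = ((9 + 8102)/(14130 + 82) + 27250) - 17928 = (8111/14212 + 27250) - 17928 = 387285111/14212 - 17928 = 132492375/14212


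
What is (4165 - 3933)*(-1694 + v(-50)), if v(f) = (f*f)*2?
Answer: 766992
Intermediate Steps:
v(f) = 2*f**2 (v(f) = f**2*2 = 2*f**2)
(4165 - 3933)*(-1694 + v(-50)) = (4165 - 3933)*(-1694 + 2*(-50)**2) = 232*(-1694 + 2*2500) = 232*(-1694 + 5000) = 232*3306 = 766992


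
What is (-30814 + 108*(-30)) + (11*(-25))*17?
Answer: -38729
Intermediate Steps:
(-30814 + 108*(-30)) + (11*(-25))*17 = (-30814 - 3240) - 275*17 = -34054 - 4675 = -38729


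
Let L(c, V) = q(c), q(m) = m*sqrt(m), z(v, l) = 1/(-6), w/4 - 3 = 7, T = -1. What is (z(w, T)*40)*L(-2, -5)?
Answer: 40*I*sqrt(2)/3 ≈ 18.856*I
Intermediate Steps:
w = 40 (w = 12 + 4*7 = 12 + 28 = 40)
z(v, l) = -1/6
q(m) = m**(3/2)
L(c, V) = c**(3/2)
(z(w, T)*40)*L(-2, -5) = (-1/6*40)*(-2)**(3/2) = -(-40)*I*sqrt(2)/3 = 40*I*sqrt(2)/3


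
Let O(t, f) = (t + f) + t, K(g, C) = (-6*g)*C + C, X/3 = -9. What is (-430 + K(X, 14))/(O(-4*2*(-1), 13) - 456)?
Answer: -1852/427 ≈ -4.3372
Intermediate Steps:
X = -27 (X = 3*(-9) = -27)
K(g, C) = C - 6*C*g (K(g, C) = -6*C*g + C = C - 6*C*g)
O(t, f) = f + 2*t (O(t, f) = (f + t) + t = f + 2*t)
(-430 + K(X, 14))/(O(-4*2*(-1), 13) - 456) = (-430 + 14*(1 - 6*(-27)))/((13 + 2*(-4*2*(-1))) - 456) = (-430 + 14*(1 + 162))/((13 + 2*(-8*(-1))) - 456) = (-430 + 14*163)/((13 + 2*8) - 456) = (-430 + 2282)/((13 + 16) - 456) = 1852/(29 - 456) = 1852/(-427) = 1852*(-1/427) = -1852/427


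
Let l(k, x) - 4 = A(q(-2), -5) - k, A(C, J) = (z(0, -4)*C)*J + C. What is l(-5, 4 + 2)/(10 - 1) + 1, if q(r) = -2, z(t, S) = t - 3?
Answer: -14/9 ≈ -1.5556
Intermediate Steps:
z(t, S) = -3 + t
A(C, J) = C - 3*C*J (A(C, J) = ((-3 + 0)*C)*J + C = (-3*C)*J + C = -3*C*J + C = C - 3*C*J)
l(k, x) = -28 - k (l(k, x) = 4 + (-2*(1 - 3*(-5)) - k) = 4 + (-2*(1 + 15) - k) = 4 + (-2*16 - k) = 4 + (-32 - k) = -28 - k)
l(-5, 4 + 2)/(10 - 1) + 1 = (-28 - 1*(-5))/(10 - 1) + 1 = (-28 + 5)/9 + 1 = -23*⅑ + 1 = -23/9 + 1 = -14/9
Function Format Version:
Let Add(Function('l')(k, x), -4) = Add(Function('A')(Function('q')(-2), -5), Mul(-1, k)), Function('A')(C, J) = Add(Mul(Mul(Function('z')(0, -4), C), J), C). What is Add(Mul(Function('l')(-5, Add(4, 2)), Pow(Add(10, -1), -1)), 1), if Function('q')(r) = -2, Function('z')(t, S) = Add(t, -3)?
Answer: Rational(-14, 9) ≈ -1.5556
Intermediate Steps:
Function('z')(t, S) = Add(-3, t)
Function('A')(C, J) = Add(C, Mul(-3, C, J)) (Function('A')(C, J) = Add(Mul(Mul(Add(-3, 0), C), J), C) = Add(Mul(Mul(-3, C), J), C) = Add(Mul(-3, C, J), C) = Add(C, Mul(-3, C, J)))
Function('l')(k, x) = Add(-28, Mul(-1, k)) (Function('l')(k, x) = Add(4, Add(Mul(-2, Add(1, Mul(-3, -5))), Mul(-1, k))) = Add(4, Add(Mul(-2, Add(1, 15)), Mul(-1, k))) = Add(4, Add(Mul(-2, 16), Mul(-1, k))) = Add(4, Add(-32, Mul(-1, k))) = Add(-28, Mul(-1, k)))
Add(Mul(Function('l')(-5, Add(4, 2)), Pow(Add(10, -1), -1)), 1) = Add(Mul(Add(-28, Mul(-1, -5)), Pow(Add(10, -1), -1)), 1) = Add(Mul(Add(-28, 5), Pow(9, -1)), 1) = Add(Mul(-23, Rational(1, 9)), 1) = Add(Rational(-23, 9), 1) = Rational(-14, 9)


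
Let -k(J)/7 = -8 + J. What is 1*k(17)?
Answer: -63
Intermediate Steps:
k(J) = 56 - 7*J (k(J) = -7*(-8 + J) = 56 - 7*J)
1*k(17) = 1*(56 - 7*17) = 1*(56 - 119) = 1*(-63) = -63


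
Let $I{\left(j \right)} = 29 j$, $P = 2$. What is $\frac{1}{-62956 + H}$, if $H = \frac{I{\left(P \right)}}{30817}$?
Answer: $- \frac{30817}{1940114994} \approx -1.5884 \cdot 10^{-5}$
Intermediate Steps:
$H = \frac{58}{30817}$ ($H = \frac{29 \cdot 2}{30817} = 58 \cdot \frac{1}{30817} = \frac{58}{30817} \approx 0.0018821$)
$\frac{1}{-62956 + H} = \frac{1}{-62956 + \frac{58}{30817}} = \frac{1}{- \frac{1940114994}{30817}} = - \frac{30817}{1940114994}$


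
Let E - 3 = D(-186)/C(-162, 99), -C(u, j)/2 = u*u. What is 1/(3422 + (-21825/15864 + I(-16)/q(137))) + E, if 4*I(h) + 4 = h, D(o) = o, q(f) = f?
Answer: 65117503745263/21678115393116 ≈ 3.0038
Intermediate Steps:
C(u, j) = -2*u² (C(u, j) = -2*u*u = -2*u²)
I(h) = -1 + h/4
E = 26275/8748 (E = 3 - 186/((-2*(-162)²)) = 3 - 186/((-2*26244)) = 3 - 186/(-52488) = 3 - 186*(-1/52488) = 3 + 31/8748 = 26275/8748 ≈ 3.0035)
1/(3422 + (-21825/15864 + I(-16)/q(137))) + E = 1/(3422 + (-21825/15864 + (-1 + (¼)*(-16))/137)) + 26275/8748 = 1/(3422 + (-21825*1/15864 + (-1 - 4)*(1/137))) + 26275/8748 = 1/(3422 + (-7275/5288 - 5*1/137)) + 26275/8748 = 1/(3422 + (-7275/5288 - 5/137)) + 26275/8748 = 1/(3422 - 1023115/724456) + 26275/8748 = 1/(2478065317/724456) + 26275/8748 = 724456/2478065317 + 26275/8748 = 65117503745263/21678115393116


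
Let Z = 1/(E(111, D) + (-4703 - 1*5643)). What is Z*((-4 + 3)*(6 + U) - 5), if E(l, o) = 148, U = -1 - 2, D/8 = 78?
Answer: 4/5099 ≈ 0.00078447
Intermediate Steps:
D = 624 (D = 8*78 = 624)
U = -3
Z = -1/10198 (Z = 1/(148 + (-4703 - 1*5643)) = 1/(148 + (-4703 - 5643)) = 1/(148 - 10346) = 1/(-10198) = -1/10198 ≈ -9.8058e-5)
Z*((-4 + 3)*(6 + U) - 5) = -((-4 + 3)*(6 - 3) - 5)/10198 = -(-1*3 - 5)/10198 = -(-3 - 5)/10198 = -1/10198*(-8) = 4/5099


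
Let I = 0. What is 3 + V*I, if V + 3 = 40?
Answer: 3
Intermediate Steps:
V = 37 (V = -3 + 40 = 37)
3 + V*I = 3 + 37*0 = 3 + 0 = 3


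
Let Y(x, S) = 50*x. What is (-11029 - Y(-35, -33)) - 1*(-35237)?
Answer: 25958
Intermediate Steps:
(-11029 - Y(-35, -33)) - 1*(-35237) = (-11029 - 50*(-35)) - 1*(-35237) = (-11029 - 1*(-1750)) + 35237 = (-11029 + 1750) + 35237 = -9279 + 35237 = 25958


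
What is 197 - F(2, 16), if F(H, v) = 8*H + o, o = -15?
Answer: 196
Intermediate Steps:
F(H, v) = -15 + 8*H (F(H, v) = 8*H - 15 = -15 + 8*H)
197 - F(2, 16) = 197 - (-15 + 8*2) = 197 - (-15 + 16) = 197 - 1*1 = 197 - 1 = 196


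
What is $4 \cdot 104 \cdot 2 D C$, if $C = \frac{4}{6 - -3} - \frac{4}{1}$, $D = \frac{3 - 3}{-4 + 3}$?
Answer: $0$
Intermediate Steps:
$D = 0$ ($D = \frac{0}{-1} = 0 \left(-1\right) = 0$)
$C = - \frac{32}{9}$ ($C = \frac{4}{6 + 3} - 4 = \frac{4}{9} - 4 = - \frac{32}{9} \approx -3.5556$)
$4 \cdot 104 \cdot 2 D C = 4 \cdot 104 \cdot 2 \cdot 0 \left(- \frac{32}{9}\right) = 416 \cdot 0 \left(- \frac{32}{9}\right) = 416 \cdot 0 = 0$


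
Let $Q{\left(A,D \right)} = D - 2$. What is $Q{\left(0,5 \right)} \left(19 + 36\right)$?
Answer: $165$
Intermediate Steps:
$Q{\left(A,D \right)} = -2 + D$ ($Q{\left(A,D \right)} = D - 2 = -2 + D$)
$Q{\left(0,5 \right)} \left(19 + 36\right) = \left(-2 + 5\right) \left(19 + 36\right) = 3 \cdot 55 = 165$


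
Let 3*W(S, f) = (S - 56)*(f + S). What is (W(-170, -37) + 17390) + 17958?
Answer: 50942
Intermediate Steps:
W(S, f) = (-56 + S)*(S + f)/3 (W(S, f) = ((S - 56)*(f + S))/3 = ((-56 + S)*(S + f))/3 = (-56 + S)*(S + f)/3)
(W(-170, -37) + 17390) + 17958 = ((-56/3*(-170) - 56/3*(-37) + (1/3)*(-170)**2 + (1/3)*(-170)*(-37)) + 17390) + 17958 = ((9520/3 + 2072/3 + (1/3)*28900 + 6290/3) + 17390) + 17958 = ((9520/3 + 2072/3 + 28900/3 + 6290/3) + 17390) + 17958 = (15594 + 17390) + 17958 = 32984 + 17958 = 50942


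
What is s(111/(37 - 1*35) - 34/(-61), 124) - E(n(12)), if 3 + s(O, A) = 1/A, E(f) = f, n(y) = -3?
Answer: 1/124 ≈ 0.0080645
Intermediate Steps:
s(O, A) = -3 + 1/A
s(111/(37 - 1*35) - 34/(-61), 124) - E(n(12)) = (-3 + 1/124) - 1*(-3) = (-3 + 1/124) + 3 = -371/124 + 3 = 1/124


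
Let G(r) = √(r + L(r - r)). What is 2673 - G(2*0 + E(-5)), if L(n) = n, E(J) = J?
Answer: 2673 - I*√5 ≈ 2673.0 - 2.2361*I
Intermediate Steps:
G(r) = √r (G(r) = √(r + (r - r)) = √(r + 0) = √r)
2673 - G(2*0 + E(-5)) = 2673 - √(2*0 - 5) = 2673 - √(0 - 5) = 2673 - √(-5) = 2673 - I*√5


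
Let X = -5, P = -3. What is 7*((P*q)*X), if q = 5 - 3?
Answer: 210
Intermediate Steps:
q = 2
7*((P*q)*X) = 7*(-3*2*(-5)) = 7*(-6*(-5)) = 7*30 = 210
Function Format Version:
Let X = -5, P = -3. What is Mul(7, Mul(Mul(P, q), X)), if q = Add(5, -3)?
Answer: 210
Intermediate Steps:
q = 2
Mul(7, Mul(Mul(P, q), X)) = Mul(7, Mul(Mul(-3, 2), -5)) = Mul(7, Mul(-6, -5)) = Mul(7, 30) = 210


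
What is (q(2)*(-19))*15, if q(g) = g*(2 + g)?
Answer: -2280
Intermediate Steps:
(q(2)*(-19))*15 = ((2*(2 + 2))*(-19))*15 = ((2*4)*(-19))*15 = (8*(-19))*15 = -152*15 = -2280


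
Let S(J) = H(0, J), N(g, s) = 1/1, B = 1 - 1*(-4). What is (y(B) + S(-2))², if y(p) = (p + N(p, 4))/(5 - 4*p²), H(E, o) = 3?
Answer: 77841/9025 ≈ 8.6250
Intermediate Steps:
B = 5 (B = 1 + 4 = 5)
N(g, s) = 1
S(J) = 3
y(p) = (1 + p)/(5 - 4*p²) (y(p) = (p + 1)/(5 - 4*p²) = (1 + p)/(5 - 4*p²))
(y(B) + S(-2))² = ((-1 - 1*5)/(-5 + 4*5²) + 3)² = ((-1 - 5)/(-5 + 4*25) + 3)² = (-6/(-5 + 100) + 3)² = (-6/95 + 3)² = (279/95)² = 77841/9025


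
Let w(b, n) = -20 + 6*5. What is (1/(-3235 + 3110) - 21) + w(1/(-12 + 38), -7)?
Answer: -1376/125 ≈ -11.008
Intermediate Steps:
w(b, n) = 10 (w(b, n) = -20 + 30 = 10)
(1/(-3235 + 3110) - 21) + w(1/(-12 + 38), -7) = (1/(-3235 + 3110) - 21) + 10 = (1/(-125) - 21) + 10 = (-1/125 - 21) + 10 = -2626/125 + 10 = -1376/125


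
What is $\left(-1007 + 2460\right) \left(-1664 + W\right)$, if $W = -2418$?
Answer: $-5931146$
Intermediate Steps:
$\left(-1007 + 2460\right) \left(-1664 + W\right) = \left(-1007 + 2460\right) \left(-1664 - 2418\right) = 1453 \left(-4082\right) = -5931146$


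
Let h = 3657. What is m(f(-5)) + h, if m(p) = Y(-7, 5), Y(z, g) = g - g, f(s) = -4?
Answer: 3657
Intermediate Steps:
Y(z, g) = 0
m(p) = 0
m(f(-5)) + h = 0 + 3657 = 3657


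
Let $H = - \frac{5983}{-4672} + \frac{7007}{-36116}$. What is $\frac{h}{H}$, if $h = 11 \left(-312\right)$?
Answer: $- \frac{48257910272}{15278777} \approx -3158.5$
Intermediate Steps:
$h = -3432$
$H = \frac{45836331}{42183488}$ ($H = \left(-5983\right) \left(- \frac{1}{4672}\right) + 7007 \left(- \frac{1}{36116}\right) = \frac{5983}{4672} - \frac{7007}{36116} = \frac{45836331}{42183488} \approx 1.0866$)
$\frac{h}{H} = - \frac{3432}{\frac{45836331}{42183488}} = \left(-3432\right) \frac{42183488}{45836331} = - \frac{48257910272}{15278777}$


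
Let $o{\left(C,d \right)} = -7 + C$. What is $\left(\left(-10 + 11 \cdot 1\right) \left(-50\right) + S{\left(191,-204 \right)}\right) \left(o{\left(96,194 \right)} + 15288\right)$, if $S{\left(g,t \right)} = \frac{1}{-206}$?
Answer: $- \frac{158398477}{206} \approx -7.6893 \cdot 10^{5}$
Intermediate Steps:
$S{\left(g,t \right)} = - \frac{1}{206}$
$\left(\left(-10 + 11 \cdot 1\right) \left(-50\right) + S{\left(191,-204 \right)}\right) \left(o{\left(96,194 \right)} + 15288\right) = \left(\left(-10 + 11 \cdot 1\right) \left(-50\right) - \frac{1}{206}\right) \left(\left(-7 + 96\right) + 15288\right) = \left(\left(-10 + 11\right) \left(-50\right) - \frac{1}{206}\right) \left(89 + 15288\right) = \left(1 \left(-50\right) - \frac{1}{206}\right) 15377 = \left(-50 - \frac{1}{206}\right) 15377 = \left(- \frac{10301}{206}\right) 15377 = - \frac{158398477}{206}$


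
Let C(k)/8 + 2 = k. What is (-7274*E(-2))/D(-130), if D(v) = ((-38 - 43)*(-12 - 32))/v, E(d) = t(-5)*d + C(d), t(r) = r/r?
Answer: -8037770/891 ≈ -9021.1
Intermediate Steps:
t(r) = 1
C(k) = -16 + 8*k
E(d) = -16 + 9*d (E(d) = 1*d + (-16 + 8*d) = d + (-16 + 8*d) = -16 + 9*d)
D(v) = 3564/v (D(v) = (-81*(-44))/v = 3564/v)
(-7274*E(-2))/D(-130) = (-7274*(-16 + 9*(-2)))/((3564/(-130))) = (-7274*(-16 - 18))/((3564*(-1/130))) = (-7274*(-34))/(-1782/65) = 247316*(-65/1782) = -8037770/891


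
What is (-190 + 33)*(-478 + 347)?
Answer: 20567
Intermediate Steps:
(-190 + 33)*(-478 + 347) = -157*(-131) = 20567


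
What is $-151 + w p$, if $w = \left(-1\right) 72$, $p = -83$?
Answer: $5825$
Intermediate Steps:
$w = -72$
$-151 + w p = -151 - -5976 = -151 + 5976 = 5825$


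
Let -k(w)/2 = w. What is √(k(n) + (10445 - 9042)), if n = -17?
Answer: √1437 ≈ 37.908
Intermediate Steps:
k(w) = -2*w
√(k(n) + (10445 - 9042)) = √(-2*(-17) + (10445 - 9042)) = √(34 + 1403) = √1437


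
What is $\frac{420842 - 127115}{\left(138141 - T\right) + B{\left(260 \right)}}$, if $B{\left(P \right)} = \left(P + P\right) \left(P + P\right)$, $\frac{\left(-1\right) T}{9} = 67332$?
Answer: $\frac{293727}{1014529} \approx 0.28952$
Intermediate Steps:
$T = -605988$ ($T = \left(-9\right) 67332 = -605988$)
$B{\left(P \right)} = 4 P^{2}$ ($B{\left(P \right)} = 2 P 2 P = 4 P^{2}$)
$\frac{420842 - 127115}{\left(138141 - T\right) + B{\left(260 \right)}} = \frac{420842 - 127115}{\left(138141 - -605988\right) + 4 \cdot 260^{2}} = \frac{293727}{\left(138141 + 605988\right) + 4 \cdot 67600} = \frac{293727}{744129 + 270400} = \frac{293727}{1014529}$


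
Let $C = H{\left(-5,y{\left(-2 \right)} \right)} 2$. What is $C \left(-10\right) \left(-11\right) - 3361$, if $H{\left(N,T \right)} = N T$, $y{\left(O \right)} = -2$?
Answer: $-1161$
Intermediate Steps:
$C = 20$ ($C = \left(-5\right) \left(-2\right) 2 = 10 \cdot 2 = 20$)
$C \left(-10\right) \left(-11\right) - 3361 = 20 \left(-10\right) \left(-11\right) - 3361 = \left(-200\right) \left(-11\right) - 3361 = 2200 - 3361 = -1161$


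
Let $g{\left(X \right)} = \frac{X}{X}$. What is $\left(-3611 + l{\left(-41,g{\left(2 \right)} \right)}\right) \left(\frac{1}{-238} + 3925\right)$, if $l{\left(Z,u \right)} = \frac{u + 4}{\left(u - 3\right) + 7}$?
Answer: $- \frac{1686138945}{119} \approx -1.4169 \cdot 10^{7}$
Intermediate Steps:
$g{\left(X \right)} = 1$
$l{\left(Z,u \right)} = 1$ ($l{\left(Z,u \right)} = \frac{4 + u}{\left(-3 + u\right) + 7} = \frac{4 + u}{4 + u} = 1$)
$\left(-3611 + l{\left(-41,g{\left(2 \right)} \right)}\right) \left(\frac{1}{-238} + 3925\right) = \left(-3611 + 1\right) \left(\frac{1}{-238} + 3925\right) = - 3610 \left(- \frac{1}{238} + 3925\right) = \left(-3610\right) \frac{934149}{238} = - \frac{1686138945}{119}$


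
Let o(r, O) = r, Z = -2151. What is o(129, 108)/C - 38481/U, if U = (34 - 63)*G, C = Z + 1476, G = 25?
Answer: 345082/6525 ≈ 52.886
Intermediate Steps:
C = -675 (C = -2151 + 1476 = -675)
U = -725 (U = (34 - 63)*25 = -29*25 = -725)
o(129, 108)/C - 38481/U = 129/(-675) - 38481/(-725) = 129*(-1/675) - 38481*(-1/725) = -43/225 + 38481/725 = 345082/6525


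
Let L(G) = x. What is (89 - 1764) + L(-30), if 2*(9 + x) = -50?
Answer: -1709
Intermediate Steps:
x = -34 (x = -9 + (1/2)*(-50) = -9 - 25 = -34)
L(G) = -34
(89 - 1764) + L(-30) = (89 - 1764) - 34 = -1675 - 34 = -1709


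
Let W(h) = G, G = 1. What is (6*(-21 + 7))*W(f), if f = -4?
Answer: -84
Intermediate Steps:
W(h) = 1
(6*(-21 + 7))*W(f) = (6*(-21 + 7))*1 = (6*(-14))*1 = -84*1 = -84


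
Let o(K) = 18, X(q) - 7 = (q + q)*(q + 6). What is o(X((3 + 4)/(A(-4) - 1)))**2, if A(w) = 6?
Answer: 324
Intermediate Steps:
X(q) = 7 + 2*q*(6 + q) (X(q) = 7 + (q + q)*(q + 6) = 7 + (2*q)*(6 + q) = 7 + 2*q*(6 + q))
o(X((3 + 4)/(A(-4) - 1)))**2 = 18**2 = 324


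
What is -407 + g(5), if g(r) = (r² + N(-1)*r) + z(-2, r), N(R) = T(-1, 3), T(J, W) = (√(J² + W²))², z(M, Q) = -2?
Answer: -334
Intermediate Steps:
T(J, W) = J² + W²
N(R) = 10 (N(R) = (-1)² + 3² = 1 + 9 = 10)
g(r) = -2 + r² + 10*r (g(r) = (r² + 10*r) - 2 = -2 + r² + 10*r)
-407 + g(5) = -407 + (-2 + 5² + 10*5) = -407 + (-2 + 25 + 50) = -407 + 73 = -334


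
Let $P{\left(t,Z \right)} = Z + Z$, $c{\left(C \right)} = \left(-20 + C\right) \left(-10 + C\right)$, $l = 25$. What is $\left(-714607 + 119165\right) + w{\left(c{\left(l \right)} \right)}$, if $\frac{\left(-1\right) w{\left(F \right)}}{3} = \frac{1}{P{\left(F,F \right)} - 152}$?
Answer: $- \frac{1190881}{2} \approx -5.9544 \cdot 10^{5}$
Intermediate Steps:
$P{\left(t,Z \right)} = 2 Z$
$w{\left(F \right)} = - \frac{3}{-152 + 2 F}$ ($w{\left(F \right)} = - \frac{3}{2 F - 152} = - \frac{3}{-152 + 2 F}$)
$\left(-714607 + 119165\right) + w{\left(c{\left(l \right)} \right)} = \left(-714607 + 119165\right) - \frac{3}{-152 + 2 \left(200 + 25^{2} - 750\right)} = -595442 - \frac{3}{-152 + 2 \left(200 + 625 - 750\right)} = -595442 - \frac{3}{-152 + 2 \cdot 75} = -595442 - \frac{3}{-152 + 150} = -595442 - \frac{3}{-2} = -595442 - - \frac{3}{2} = -595442 + \frac{3}{2} = - \frac{1190881}{2}$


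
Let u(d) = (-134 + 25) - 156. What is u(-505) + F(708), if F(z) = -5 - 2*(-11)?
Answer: -248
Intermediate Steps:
F(z) = 17 (F(z) = -5 + 22 = 17)
u(d) = -265 (u(d) = -109 - 156 = -265)
u(-505) + F(708) = -265 + 17 = -248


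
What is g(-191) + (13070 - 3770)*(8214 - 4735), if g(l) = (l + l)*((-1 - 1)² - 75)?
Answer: 32381822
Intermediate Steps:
g(l) = -142*l (g(l) = (2*l)*((-2)² - 75) = (2*l)*(4 - 75) = (2*l)*(-71) = -142*l)
g(-191) + (13070 - 3770)*(8214 - 4735) = -142*(-191) + (13070 - 3770)*(8214 - 4735) = 27122 + 9300*3479 = 27122 + 32354700 = 32381822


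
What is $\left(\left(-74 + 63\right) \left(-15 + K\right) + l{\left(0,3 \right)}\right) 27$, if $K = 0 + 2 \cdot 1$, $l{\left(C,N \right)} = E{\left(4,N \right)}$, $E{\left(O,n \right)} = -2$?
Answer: $3807$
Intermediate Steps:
$l{\left(C,N \right)} = -2$
$K = 2$ ($K = 0 + 2 = 2$)
$\left(\left(-74 + 63\right) \left(-15 + K\right) + l{\left(0,3 \right)}\right) 27 = \left(\left(-74 + 63\right) \left(-15 + 2\right) - 2\right) 27 = \left(\left(-11\right) \left(-13\right) - 2\right) 27 = \left(143 - 2\right) 27 = 141 \cdot 27 = 3807$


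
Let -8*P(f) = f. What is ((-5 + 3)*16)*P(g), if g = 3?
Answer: 12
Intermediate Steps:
P(f) = -f/8
((-5 + 3)*16)*P(g) = ((-5 + 3)*16)*(-⅛*3) = -2*16*(-3/8) = -32*(-3/8) = 12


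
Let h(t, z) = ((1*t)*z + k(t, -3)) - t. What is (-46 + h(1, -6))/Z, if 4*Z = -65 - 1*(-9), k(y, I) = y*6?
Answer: 47/14 ≈ 3.3571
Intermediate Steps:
k(y, I) = 6*y
Z = -14 (Z = (-65 - 1*(-9))/4 = (-65 + 9)/4 = (¼)*(-56) = -14)
h(t, z) = 5*t + t*z (h(t, z) = ((1*t)*z + 6*t) - t = (t*z + 6*t) - t = (6*t + t*z) - t = 5*t + t*z)
(-46 + h(1, -6))/Z = (-46 + 1*(5 - 6))/(-14) = -(-46 + 1*(-1))/14 = -(-46 - 1)/14 = -1/14*(-47) = 47/14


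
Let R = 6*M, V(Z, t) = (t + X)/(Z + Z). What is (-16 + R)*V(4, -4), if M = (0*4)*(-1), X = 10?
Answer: -12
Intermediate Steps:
V(Z, t) = (10 + t)/(2*Z) (V(Z, t) = (t + 10)/(Z + Z) = (10 + t)/((2*Z)) = (10 + t)*(1/(2*Z)) = (10 + t)/(2*Z))
M = 0 (M = 0*(-1) = 0)
R = 0 (R = 6*0 = 0)
(-16 + R)*V(4, -4) = (-16 + 0)*((1/2)*(10 - 4)/4) = -8*6/4 = -16*3/4 = -12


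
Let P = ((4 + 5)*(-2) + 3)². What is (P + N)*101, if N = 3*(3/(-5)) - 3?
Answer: 111201/5 ≈ 22240.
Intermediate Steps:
N = -24/5 (N = 3*(3*(-⅕)) - 3 = 3*(-⅗) - 3 = -9/5 - 3 = -24/5 ≈ -4.8000)
P = 225 (P = (9*(-2) + 3)² = (-18 + 3)² = (-15)² = 225)
(P + N)*101 = (225 - 24/5)*101 = (1101/5)*101 = 111201/5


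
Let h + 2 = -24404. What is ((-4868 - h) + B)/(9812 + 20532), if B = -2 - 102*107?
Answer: 4311/15172 ≈ 0.28414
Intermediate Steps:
B = -10916 (B = -2 - 10914 = -10916)
h = -24406 (h = -2 - 24404 = -24406)
((-4868 - h) + B)/(9812 + 20532) = ((-4868 - 1*(-24406)) - 10916)/(9812 + 20532) = ((-4868 + 24406) - 10916)/30344 = (19538 - 10916)*(1/30344) = 8622*(1/30344) = 4311/15172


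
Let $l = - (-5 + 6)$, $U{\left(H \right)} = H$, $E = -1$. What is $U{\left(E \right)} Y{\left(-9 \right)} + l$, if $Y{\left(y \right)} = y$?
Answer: $8$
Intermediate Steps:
$l = -1$ ($l = \left(-1\right) 1 = -1$)
$U{\left(E \right)} Y{\left(-9 \right)} + l = \left(-1\right) \left(-9\right) - 1 = 9 - 1 = 8$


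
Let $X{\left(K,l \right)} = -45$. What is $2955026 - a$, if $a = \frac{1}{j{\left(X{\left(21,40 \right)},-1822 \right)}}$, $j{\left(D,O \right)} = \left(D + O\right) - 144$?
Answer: $\frac{5942557287}{2011} \approx 2.955 \cdot 10^{6}$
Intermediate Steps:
$j{\left(D,O \right)} = -144 + D + O$ ($j{\left(D,O \right)} = \left(D + O\right) - 144 = -144 + D + O$)
$a = - \frac{1}{2011}$ ($a = \frac{1}{-144 - 45 - 1822} = \frac{1}{-2011} = - \frac{1}{2011} \approx -0.00049726$)
$2955026 - a = 2955026 - - \frac{1}{2011} = 2955026 + \frac{1}{2011} = \frac{5942557287}{2011}$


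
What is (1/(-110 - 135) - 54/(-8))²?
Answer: 43705321/960400 ≈ 45.507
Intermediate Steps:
(1/(-110 - 135) - 54/(-8))² = (1/(-245) - 54*(-⅛))² = (-1/245 + 27/4)² = (6611/980)² = 43705321/960400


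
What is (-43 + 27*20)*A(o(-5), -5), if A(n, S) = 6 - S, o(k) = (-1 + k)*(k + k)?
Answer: 5467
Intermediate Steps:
o(k) = 2*k*(-1 + k) (o(k) = (-1 + k)*(2*k) = 2*k*(-1 + k))
(-43 + 27*20)*A(o(-5), -5) = (-43 + 27*20)*(6 - 1*(-5)) = (-43 + 540)*(6 + 5) = 497*11 = 5467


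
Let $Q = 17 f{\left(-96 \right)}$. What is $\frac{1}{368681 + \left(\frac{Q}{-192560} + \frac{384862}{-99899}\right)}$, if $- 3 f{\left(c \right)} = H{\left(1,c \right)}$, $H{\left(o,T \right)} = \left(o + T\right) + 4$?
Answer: $\frac{57709654320}{21276230582728007} \approx 2.7124 \cdot 10^{-6}$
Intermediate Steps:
$H{\left(o,T \right)} = 4 + T + o$ ($H{\left(o,T \right)} = \left(T + o\right) + 4 = 4 + T + o$)
$f{\left(c \right)} = - \frac{5}{3} - \frac{c}{3}$ ($f{\left(c \right)} = - \frac{4 + c + 1}{3} = - \frac{5 + c}{3} = - \frac{5}{3} - \frac{c}{3}$)
$Q = \frac{1547}{3}$ ($Q = 17 \left(- \frac{5}{3} - -32\right) = 17 \left(- \frac{5}{3} + 32\right) = 17 \cdot \frac{91}{3} = \frac{1547}{3} \approx 515.67$)
$\frac{1}{368681 + \left(\frac{Q}{-192560} + \frac{384862}{-99899}\right)} = \frac{1}{368681 + \left(\frac{1547}{3 \left(-192560\right)} + \frac{384862}{-99899}\right)} = \frac{1}{368681 + \left(\frac{1547}{3} \left(- \frac{1}{192560}\right) + 384862 \left(- \frac{1}{99899}\right)\right)} = \frac{1}{368681 - \frac{222481623913}{57709654320}} = \frac{1}{\frac{21276230582728007}{57709654320}} = \frac{57709654320}{21276230582728007}$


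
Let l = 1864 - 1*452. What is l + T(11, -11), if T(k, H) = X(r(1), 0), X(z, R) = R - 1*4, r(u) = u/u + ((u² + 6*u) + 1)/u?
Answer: 1408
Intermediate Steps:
r(u) = 1 + (1 + u² + 6*u)/u
X(z, R) = -4 + R (X(z, R) = R - 4 = -4 + R)
T(k, H) = -4 (T(k, H) = -4 + 0 = -4)
l = 1412 (l = 1864 - 452 = 1412)
l + T(11, -11) = 1412 - 4 = 1408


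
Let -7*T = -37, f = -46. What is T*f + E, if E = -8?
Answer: -1758/7 ≈ -251.14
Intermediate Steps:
T = 37/7 (T = -⅐*(-37) = 37/7 ≈ 5.2857)
T*f + E = (37/7)*(-46) - 8 = -1702/7 - 8 = -1758/7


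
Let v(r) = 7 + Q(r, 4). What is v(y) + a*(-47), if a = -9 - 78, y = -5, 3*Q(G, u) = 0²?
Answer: 4096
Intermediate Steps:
Q(G, u) = 0 (Q(G, u) = (⅓)*0² = (⅓)*0 = 0)
a = -87
v(r) = 7 (v(r) = 7 + 0 = 7)
v(y) + a*(-47) = 7 - 87*(-47) = 7 + 4089 = 4096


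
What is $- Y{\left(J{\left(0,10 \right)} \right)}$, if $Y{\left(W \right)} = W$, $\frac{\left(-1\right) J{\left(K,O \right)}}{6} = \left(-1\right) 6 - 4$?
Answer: $-60$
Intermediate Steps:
$J{\left(K,O \right)} = 60$ ($J{\left(K,O \right)} = - 6 \left(\left(-1\right) 6 - 4\right) = - 6 \left(-6 - 4\right) = \left(-6\right) \left(-10\right) = 60$)
$- Y{\left(J{\left(0,10 \right)} \right)} = \left(-1\right) 60 = -60$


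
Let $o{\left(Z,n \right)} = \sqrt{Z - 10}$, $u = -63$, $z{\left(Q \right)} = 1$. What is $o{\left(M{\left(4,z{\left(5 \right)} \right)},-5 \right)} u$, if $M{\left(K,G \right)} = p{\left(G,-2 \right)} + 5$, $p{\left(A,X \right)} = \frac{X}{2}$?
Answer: $- 63 i \sqrt{6} \approx - 154.32 i$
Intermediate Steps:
$p{\left(A,X \right)} = \frac{X}{2}$ ($p{\left(A,X \right)} = X \frac{1}{2} = \frac{X}{2}$)
$M{\left(K,G \right)} = 4$ ($M{\left(K,G \right)} = \frac{1}{2} \left(-2\right) + 5 = -1 + 5 = 4$)
$o{\left(Z,n \right)} = \sqrt{-10 + Z}$
$o{\left(M{\left(4,z{\left(5 \right)} \right)},-5 \right)} u = \sqrt{-10 + 4} \left(-63\right) = \sqrt{-6} \left(-63\right) = i \sqrt{6} \left(-63\right) = - 63 i \sqrt{6}$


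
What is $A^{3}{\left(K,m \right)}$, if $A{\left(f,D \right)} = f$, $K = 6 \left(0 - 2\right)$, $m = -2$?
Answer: $-1728$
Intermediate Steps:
$K = -12$ ($K = 6 \left(-2\right) = -12$)
$A^{3}{\left(K,m \right)} = \left(-12\right)^{3} = -1728$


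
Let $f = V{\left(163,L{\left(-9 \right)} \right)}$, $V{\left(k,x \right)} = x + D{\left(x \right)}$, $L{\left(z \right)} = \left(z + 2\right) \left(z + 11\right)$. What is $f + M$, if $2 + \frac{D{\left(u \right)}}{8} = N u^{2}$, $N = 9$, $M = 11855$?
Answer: $25937$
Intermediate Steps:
$D{\left(u \right)} = -16 + 72 u^{2}$ ($D{\left(u \right)} = -16 + 8 \cdot 9 u^{2} = -16 + 72 u^{2}$)
$L{\left(z \right)} = \left(2 + z\right) \left(11 + z\right)$
$V{\left(k,x \right)} = -16 + x + 72 x^{2}$ ($V{\left(k,x \right)} = x + \left(-16 + 72 x^{2}\right) = -16 + x + 72 x^{2}$)
$f = 14082$ ($f = -16 + \left(22 + \left(-9\right)^{2} + 13 \left(-9\right)\right) + 72 \left(22 + \left(-9\right)^{2} + 13 \left(-9\right)\right)^{2} = -16 + \left(22 + 81 - 117\right) + 72 \left(22 + 81 - 117\right)^{2} = -16 - 14 + 72 \left(-14\right)^{2} = -16 - 14 + 72 \cdot 196 = -16 - 14 + 14112 = 14082$)
$f + M = 14082 + 11855 = 25937$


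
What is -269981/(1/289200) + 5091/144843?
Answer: -3769708309559503/48281 ≈ -7.8079e+10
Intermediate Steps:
-269981/(1/289200) + 5091/144843 = -269981/1/289200 + 5091*(1/144843) = -269981*289200 + 1697/48281 = -78078505200 + 1697/48281 = -3769708309559503/48281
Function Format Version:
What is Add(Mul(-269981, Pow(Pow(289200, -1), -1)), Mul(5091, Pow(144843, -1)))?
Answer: Rational(-3769708309559503, 48281) ≈ -7.8079e+10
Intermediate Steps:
Add(Mul(-269981, Pow(Pow(289200, -1), -1)), Mul(5091, Pow(144843, -1))) = Add(Mul(-269981, Pow(Rational(1, 289200), -1)), Mul(5091, Rational(1, 144843))) = Add(Mul(-269981, 289200), Rational(1697, 48281)) = Add(-78078505200, Rational(1697, 48281)) = Rational(-3769708309559503, 48281)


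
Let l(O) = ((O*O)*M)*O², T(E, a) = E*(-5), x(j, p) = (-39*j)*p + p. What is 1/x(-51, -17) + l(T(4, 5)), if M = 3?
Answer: 16238399999/33830 ≈ 4.8000e+5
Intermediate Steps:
x(j, p) = p - 39*j*p (x(j, p) = -39*j*p + p = p - 39*j*p)
T(E, a) = -5*E
l(O) = 3*O⁴ (l(O) = ((O*O)*3)*O² = (O²*3)*O² = (3*O²)*O² = 3*O⁴)
1/x(-51, -17) + l(T(4, 5)) = 1/(-17*(1 - 39*(-51))) + 3*(-5*4)⁴ = 1/(-17*(1 + 1989)) + 3*(-20)⁴ = 1/(-17*1990) + 3*160000 = 1/(-33830) + 480000 = -1/33830 + 480000 = 16238399999/33830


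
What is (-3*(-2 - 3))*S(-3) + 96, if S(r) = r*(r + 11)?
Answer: -264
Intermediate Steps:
S(r) = r*(11 + r)
(-3*(-2 - 3))*S(-3) + 96 = (-3*(-2 - 3))*(-3*(11 - 3)) + 96 = (-3*(-5))*(-3*8) + 96 = 15*(-24) + 96 = -360 + 96 = -264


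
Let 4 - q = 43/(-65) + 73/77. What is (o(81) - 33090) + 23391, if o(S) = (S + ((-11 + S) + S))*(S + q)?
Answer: 49822417/5005 ≈ 9954.5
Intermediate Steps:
q = 18586/5005 (q = 4 - (43/(-65) + 73/77) = 4 - (43*(-1/65) + 73*(1/77)) = 4 - (-43/65 + 73/77) = 4 - 1*1434/5005 = 4 - 1434/5005 = 18586/5005 ≈ 3.7135)
o(S) = (-11 + 3*S)*(18586/5005 + S) (o(S) = (S + ((-11 + S) + S))*(S + 18586/5005) = (S + (-11 + 2*S))*(18586/5005 + S) = (-11 + 3*S)*(18586/5005 + S))
(o(81) - 33090) + 23391 = ((-18586/455 + 3*81² + (703/5005)*81) - 33090) + 23391 = ((-18586/455 + 3*6561 + 56943/5005) - 33090) + 23391 = ((-18586/455 + 19683 + 56943/5005) - 33090) + 23391 = (98365912/5005 - 33090) + 23391 = -67249538/5005 + 23391 = 49822417/5005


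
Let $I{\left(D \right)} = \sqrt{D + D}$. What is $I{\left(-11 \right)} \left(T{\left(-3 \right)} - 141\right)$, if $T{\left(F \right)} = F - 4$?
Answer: $- 148 i \sqrt{22} \approx - 694.18 i$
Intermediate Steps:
$T{\left(F \right)} = -4 + F$
$I{\left(D \right)} = \sqrt{2} \sqrt{D}$ ($I{\left(D \right)} = \sqrt{2 D} = \sqrt{2} \sqrt{D}$)
$I{\left(-11 \right)} \left(T{\left(-3 \right)} - 141\right) = \sqrt{2} \sqrt{-11} \left(\left(-4 - 3\right) - 141\right) = \sqrt{2} i \sqrt{11} \left(-7 - 141\right) = i \sqrt{22} \left(-148\right) = - 148 i \sqrt{22}$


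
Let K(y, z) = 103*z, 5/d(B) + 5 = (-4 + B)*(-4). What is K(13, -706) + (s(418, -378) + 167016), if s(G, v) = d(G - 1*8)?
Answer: 153611437/1629 ≈ 94298.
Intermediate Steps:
d(B) = 5/(11 - 4*B) (d(B) = 5/(-5 + (-4 + B)*(-4)) = 5/(-5 + (16 - 4*B)) = 5/(11 - 4*B))
s(G, v) = -5/(-43 + 4*G) (s(G, v) = -5/(-11 + 4*(G - 1*8)) = -5/(-11 + 4*(G - 8)) = -5/(-11 + 4*(-8 + G)) = -5/(-11 + (-32 + 4*G)) = -5/(-43 + 4*G))
K(13, -706) + (s(418, -378) + 167016) = 103*(-706) + (-5/(-43 + 4*418) + 167016) = -72718 + (-5/(-43 + 1672) + 167016) = -72718 + (-5/1629 + 167016) = -72718 + 272069059/1629 = 153611437/1629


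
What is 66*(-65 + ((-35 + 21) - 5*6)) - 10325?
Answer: -17519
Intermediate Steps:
66*(-65 + ((-35 + 21) - 5*6)) - 10325 = 66*(-65 + (-14 - 30)) - 10325 = 66*(-65 - 44) - 10325 = 66*(-109) - 10325 = -7194 - 10325 = -17519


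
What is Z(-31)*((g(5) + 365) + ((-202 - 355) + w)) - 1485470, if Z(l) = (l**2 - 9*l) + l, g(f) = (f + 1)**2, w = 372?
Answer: -1224326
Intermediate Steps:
g(f) = (1 + f)**2
Z(l) = l**2 - 8*l
Z(-31)*((g(5) + 365) + ((-202 - 355) + w)) - 1485470 = (-31*(-8 - 31))*(((1 + 5)**2 + 365) + ((-202 - 355) + 372)) - 1485470 = (-31*(-39))*((6**2 + 365) + (-557 + 372)) - 1485470 = 1209*((36 + 365) - 185) - 1485470 = 1209*(401 - 185) - 1485470 = 1209*216 - 1485470 = 261144 - 1485470 = -1224326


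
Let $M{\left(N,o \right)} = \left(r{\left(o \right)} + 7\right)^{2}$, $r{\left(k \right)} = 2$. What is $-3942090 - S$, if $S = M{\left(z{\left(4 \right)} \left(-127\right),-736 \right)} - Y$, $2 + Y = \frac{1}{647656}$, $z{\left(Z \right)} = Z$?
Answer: $- \frac{2553171996487}{647656} \approx -3.9422 \cdot 10^{6}$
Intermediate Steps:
$Y = - \frac{1295311}{647656}$ ($Y = -2 + \frac{1}{647656} = - \frac{1295311}{647656} \approx -2.0$)
$M{\left(N,o \right)} = 81$ ($M{\left(N,o \right)} = \left(2 + 7\right)^{2} = 9^{2} = 81$)
$S = \frac{53755447}{647656}$ ($S = 81 - - \frac{1295311}{647656} = 81 + \frac{1295311}{647656} = \frac{53755447}{647656} \approx 83.0$)
$-3942090 - S = -3942090 - \frac{53755447}{647656} = - \frac{2553171996487}{647656}$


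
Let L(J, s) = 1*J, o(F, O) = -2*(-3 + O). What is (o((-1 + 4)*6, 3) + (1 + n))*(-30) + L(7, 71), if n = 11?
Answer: -353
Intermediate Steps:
o(F, O) = 6 - 2*O
L(J, s) = J
(o((-1 + 4)*6, 3) + (1 + n))*(-30) + L(7, 71) = ((6 - 2*3) + (1 + 11))*(-30) + 7 = ((6 - 6) + 12)*(-30) + 7 = (0 + 12)*(-30) + 7 = 12*(-30) + 7 = -360 + 7 = -353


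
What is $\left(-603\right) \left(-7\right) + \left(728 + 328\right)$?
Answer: $5277$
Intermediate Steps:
$\left(-603\right) \left(-7\right) + \left(728 + 328\right) = 4221 + 1056 = 5277$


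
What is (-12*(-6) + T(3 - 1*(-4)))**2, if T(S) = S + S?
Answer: 7396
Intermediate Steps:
T(S) = 2*S
(-12*(-6) + T(3 - 1*(-4)))**2 = (-12*(-6) + 2*(3 - 1*(-4)))**2 = (72 + 2*(3 + 4))**2 = (72 + 2*7)**2 = (72 + 14)**2 = 86**2 = 7396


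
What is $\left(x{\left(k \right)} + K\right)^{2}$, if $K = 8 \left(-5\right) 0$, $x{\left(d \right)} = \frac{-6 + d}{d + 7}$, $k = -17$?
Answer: $\frac{529}{100} \approx 5.29$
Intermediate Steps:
$x{\left(d \right)} = \frac{-6 + d}{7 + d}$
$K = 0$ ($K = \left(-40\right) 0 = 0$)
$\left(x{\left(k \right)} + K\right)^{2} = \left(\frac{-6 - 17}{7 - 17} + 0\right)^{2} = \left(\frac{1}{-10} \left(-23\right) + 0\right)^{2} = \left(\left(- \frac{1}{10}\right) \left(-23\right) + 0\right)^{2} = \left(\frac{23}{10} + 0\right)^{2} = \left(\frac{23}{10}\right)^{2} = \frac{529}{100}$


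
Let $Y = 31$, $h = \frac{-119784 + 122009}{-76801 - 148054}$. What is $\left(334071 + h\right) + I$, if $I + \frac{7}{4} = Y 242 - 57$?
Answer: $\frac{61432947567}{179884} \approx 3.4151 \cdot 10^{5}$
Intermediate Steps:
$h = - \frac{445}{44971}$ ($h = \frac{2225}{-224855} = 2225 \left(- \frac{1}{224855}\right) = - \frac{445}{44971} \approx -0.0098953$)
$I = \frac{29773}{4}$ ($I = - \frac{7}{4} + \left(31 \cdot 242 - 57\right) = - \frac{7}{4} + \left(7502 - 57\right) = - \frac{7}{4} + 7445 = \frac{29773}{4} \approx 7443.3$)
$\left(334071 + h\right) + I = \left(334071 - \frac{445}{44971}\right) + \frac{29773}{4} = \frac{15023506496}{44971} + \frac{29773}{4} = \frac{61432947567}{179884}$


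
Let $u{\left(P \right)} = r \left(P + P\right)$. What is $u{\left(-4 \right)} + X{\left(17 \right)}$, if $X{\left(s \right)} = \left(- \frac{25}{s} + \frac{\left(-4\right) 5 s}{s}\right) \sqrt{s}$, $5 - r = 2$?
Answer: $-24 - \frac{365 \sqrt{17}}{17} \approx -112.53$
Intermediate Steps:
$r = 3$ ($r = 5 - 2 = 3$)
$u{\left(P \right)} = 6 P$ ($u{\left(P \right)} = 3 \left(P + P\right) = 3 \cdot 2 P = 6 P$)
$X{\left(s \right)} = \sqrt{s} \left(-20 - \frac{25}{s}\right)$ ($X{\left(s \right)} = \left(- \frac{25}{s} + \frac{\left(-20\right) s}{s}\right) \sqrt{s} = \left(- \frac{25}{s} - 20\right) \sqrt{s} = \left(-20 - \frac{25}{s}\right) \sqrt{s} = \sqrt{s} \left(-20 - \frac{25}{s}\right)$)
$u{\left(-4 \right)} + X{\left(17 \right)} = 6 \left(-4\right) + \frac{5 \left(-5 - 68\right)}{\sqrt{17}} = -24 + 5 \frac{\sqrt{17}}{17} \left(-5 - 68\right) = -24 + 5 \frac{\sqrt{17}}{17} \left(-73\right) = -24 - \frac{365 \sqrt{17}}{17}$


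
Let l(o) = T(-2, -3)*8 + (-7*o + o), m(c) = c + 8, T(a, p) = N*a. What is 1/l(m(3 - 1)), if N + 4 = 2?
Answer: -1/28 ≈ -0.035714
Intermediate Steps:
N = -2 (N = -4 + 2 = -2)
T(a, p) = -2*a
m(c) = 8 + c
l(o) = 32 - 6*o (l(o) = -2*(-2)*8 + (-7*o + o) = 4*8 - 6*o = 32 - 6*o)
1/l(m(3 - 1)) = 1/(32 - 6*(8 + (3 - 1))) = 1/(32 - 6*(8 + 2)) = 1/(32 - 6*10) = 1/(32 - 60) = 1/(-28) = -1/28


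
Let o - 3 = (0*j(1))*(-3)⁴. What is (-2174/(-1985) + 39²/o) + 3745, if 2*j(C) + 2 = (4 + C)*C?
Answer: 8442394/1985 ≈ 4253.1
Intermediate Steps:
j(C) = -1 + C*(4 + C)/2 (j(C) = -1 + ((4 + C)*C)/2 = -1 + (C*(4 + C))/2 = -1 + C*(4 + C)/2)
o = 3 (o = 3 + (0*(-1 + (½)*1² + 2*1))*(-3)⁴ = 3 + (0*(-1 + (½)*1 + 2))*81 = 3 + (0*(-1 + ½ + 2))*81 = 3 + (0*(3/2))*81 = 3 + 0*81 = 3 + 0 = 3)
(-2174/(-1985) + 39²/o) + 3745 = (-2174/(-1985) + 39²/3) + 3745 = (-2174*(-1/1985) + 1521*(⅓)) + 3745 = (2174/1985 + 507) + 3745 = 1008569/1985 + 3745 = 8442394/1985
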